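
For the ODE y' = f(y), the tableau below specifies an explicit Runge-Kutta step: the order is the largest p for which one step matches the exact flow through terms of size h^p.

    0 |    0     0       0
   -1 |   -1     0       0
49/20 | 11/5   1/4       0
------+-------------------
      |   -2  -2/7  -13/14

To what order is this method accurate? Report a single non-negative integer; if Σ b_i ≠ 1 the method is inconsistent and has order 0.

0

b = (-2, -2/7, -13/14)
c = (0, -1, 49/20)
Ac = (0, 0, -1/4)
Σ b_i: (-2)·1 + (-2/7)·1 + (-13/14)·1 = -45/14 ≠ 1 ⇒ order 0.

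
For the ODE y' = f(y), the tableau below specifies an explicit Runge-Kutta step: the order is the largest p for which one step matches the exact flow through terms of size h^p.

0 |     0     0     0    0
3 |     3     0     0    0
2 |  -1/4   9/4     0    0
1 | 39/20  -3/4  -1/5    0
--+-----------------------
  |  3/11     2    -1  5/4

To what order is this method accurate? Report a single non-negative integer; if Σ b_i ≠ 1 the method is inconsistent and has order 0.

0

b = (3/11, 2, -1, 5/4)
c = (0, 3, 2, 1)
Ac = (0, 0, 27/4, -53/20)
Σ b_i: 3/11·1 + 2·1 + (-1)·1 + 5/4·1 = 111/44 ≠ 1 ⇒ order 0.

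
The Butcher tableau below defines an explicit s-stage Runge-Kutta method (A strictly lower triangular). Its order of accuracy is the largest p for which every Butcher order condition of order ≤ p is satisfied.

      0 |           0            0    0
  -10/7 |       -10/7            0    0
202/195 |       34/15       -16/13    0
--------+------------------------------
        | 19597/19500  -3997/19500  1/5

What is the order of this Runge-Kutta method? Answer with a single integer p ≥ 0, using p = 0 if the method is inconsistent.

2

b = (19597/19500, -3997/19500, 1/5)
c = (0, -10/7, 202/195)
Ac = (0, 0, 160/91)
Σ b_i: 19597/19500·1 + (-3997/19500)·1 + 1/5·1 = 1 ✓
b·c: (-3997/19500)·(-10/7) + 1/5·202/195 = 1/2 ✓
b·c²: (-3997/19500)·100/49 + 1/5·40804/38025 = -271097/1330875 ≠ 1/3 ⇒ order 2.
b·Ac: 1/5·160/91 = 32/91 ≠ 1/6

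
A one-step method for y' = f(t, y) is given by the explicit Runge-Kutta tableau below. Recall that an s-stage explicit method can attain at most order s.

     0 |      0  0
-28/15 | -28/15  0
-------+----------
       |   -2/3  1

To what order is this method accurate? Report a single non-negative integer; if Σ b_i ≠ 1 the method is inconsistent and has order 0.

0

b = (-2/3, 1)
c = (0, -28/15)
Σ b_i: (-2/3)·1 + 1·1 = 1/3 ≠ 1 ⇒ order 0.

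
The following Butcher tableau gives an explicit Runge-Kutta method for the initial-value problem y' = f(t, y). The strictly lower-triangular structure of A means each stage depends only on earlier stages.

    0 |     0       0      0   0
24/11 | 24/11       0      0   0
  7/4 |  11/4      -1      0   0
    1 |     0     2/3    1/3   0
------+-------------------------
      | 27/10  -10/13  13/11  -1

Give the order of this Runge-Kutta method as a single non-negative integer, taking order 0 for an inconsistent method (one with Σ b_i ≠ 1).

0

b = (27/10, -10/13, 13/11, -1)
c = (0, 24/11, 7/4, 1)
Ac = (0, 0, -24/11, 269/132)
Σ b_i: 27/10·1 + (-10/13)·1 + 13/11·1 + (-1)·1 = 3021/1430 ≠ 1 ⇒ order 0.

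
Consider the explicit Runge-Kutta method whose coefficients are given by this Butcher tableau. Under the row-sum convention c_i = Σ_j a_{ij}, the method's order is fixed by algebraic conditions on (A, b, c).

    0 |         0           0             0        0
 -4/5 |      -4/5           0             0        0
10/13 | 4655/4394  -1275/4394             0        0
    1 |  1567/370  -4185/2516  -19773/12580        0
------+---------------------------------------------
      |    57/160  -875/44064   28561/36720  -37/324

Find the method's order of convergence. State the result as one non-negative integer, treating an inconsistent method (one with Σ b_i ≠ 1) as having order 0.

4

b = (57/160, -875/44064, 28561/36720, -37/324)
c = (0, -4/5, 10/13, 1)
Ac = (0, 0, 510/2197, 9/74)
Σ b_i: 57/160·1 + (-875/44064)·1 + 28561/36720·1 + (-37/324)·1 = 1 ✓
b·c: (-875/44064)·(-4/5) + 28561/36720·10/13 + (-37/324)·1 = 1/2 ✓
b·c²: (-875/44064)·16/25 + 28561/36720·100/169 + (-37/324)·1 = 1/3 ✓
b·Ac: 28561/36720·510/2197 + (-37/324)·9/74 = 1/6 ✓
b·c³: (-875/44064)·(-64/125) + 28561/36720·1000/2197 + (-37/324)·1 = 1/4 ✓
b·(c∘Ac): 28561/36720·5100/28561 + (-37/324)·9/74 = 1/8 ✓
b·Ac²: 28561/36720·(-408/2197) + (-37/324)·(-369/185) = 1/12 ✓
b·A²c: (-37/324)·(-27/74) = 1/24 ✓; 4 stages ⇒ order 4.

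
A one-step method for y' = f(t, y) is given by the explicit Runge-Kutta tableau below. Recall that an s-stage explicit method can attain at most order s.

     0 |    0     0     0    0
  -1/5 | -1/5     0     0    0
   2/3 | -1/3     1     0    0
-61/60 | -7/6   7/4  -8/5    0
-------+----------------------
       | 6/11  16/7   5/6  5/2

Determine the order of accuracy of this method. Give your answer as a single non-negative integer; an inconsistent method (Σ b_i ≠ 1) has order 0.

0

b = (6/11, 16/7, 5/6, 5/2)
c = (0, -1/5, 2/3, -61/60)
Ac = (0, 0, -1/5, -17/12)
Σ b_i: 6/11·1 + 16/7·1 + 5/6·1 + 5/2·1 = 1424/231 ≠ 1 ⇒ order 0.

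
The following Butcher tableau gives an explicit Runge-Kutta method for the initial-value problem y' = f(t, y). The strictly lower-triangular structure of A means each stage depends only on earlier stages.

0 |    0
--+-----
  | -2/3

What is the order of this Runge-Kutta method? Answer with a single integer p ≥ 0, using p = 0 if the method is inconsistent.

b = (-2/3)
c = (0)
Σ b_i: (-2/3)·1 = -2/3 ≠ 1 ⇒ order 0.

0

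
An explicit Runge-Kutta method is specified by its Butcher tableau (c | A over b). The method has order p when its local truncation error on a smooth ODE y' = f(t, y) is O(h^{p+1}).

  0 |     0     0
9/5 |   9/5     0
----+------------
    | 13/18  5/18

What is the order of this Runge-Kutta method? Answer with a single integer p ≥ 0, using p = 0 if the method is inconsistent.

2

b = (13/18, 5/18)
c = (0, 9/5)
Σ b_i: 13/18·1 + 5/18·1 = 1 ✓
b·c: 5/18·9/5 = 1/2 ✓; 2 stages ⇒ order 2.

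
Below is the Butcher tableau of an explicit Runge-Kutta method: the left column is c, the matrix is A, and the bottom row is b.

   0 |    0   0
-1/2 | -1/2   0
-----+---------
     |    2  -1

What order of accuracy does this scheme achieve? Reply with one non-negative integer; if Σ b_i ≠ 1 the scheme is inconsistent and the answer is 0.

b = (2, -1)
c = (0, -1/2)
Σ b_i: 2·1 + (-1)·1 = 1 ✓
b·c: (-1)·(-1/2) = 1/2 ✓; 2 stages ⇒ order 2.

2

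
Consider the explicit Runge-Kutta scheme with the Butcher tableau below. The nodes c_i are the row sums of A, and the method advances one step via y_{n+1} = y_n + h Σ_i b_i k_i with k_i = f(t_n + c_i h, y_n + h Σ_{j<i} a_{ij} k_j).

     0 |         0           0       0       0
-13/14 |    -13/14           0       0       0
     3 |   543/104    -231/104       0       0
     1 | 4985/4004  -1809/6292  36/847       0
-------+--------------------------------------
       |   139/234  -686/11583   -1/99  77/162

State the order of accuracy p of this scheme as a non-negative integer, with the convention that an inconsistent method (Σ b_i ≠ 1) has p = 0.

4

b = (139/234, -686/11583, -1/99, 77/162)
c = (0, -13/14, 3, 1)
Ac = (0, 0, 33/16, 243/616)
Σ b_i: 139/234·1 + (-686/11583)·1 + (-1/99)·1 + 77/162·1 = 1 ✓
b·c: (-686/11583)·(-13/14) + (-1/99)·3 + 77/162·1 = 1/2 ✓
b·c²: (-686/11583)·169/196 + (-1/99)·9 + 77/162·1 = 1/3 ✓
b·Ac: (-1/99)·33/16 + 77/162·243/616 = 1/6 ✓
b·c³: (-686/11583)·(-2197/2744) + (-1/99)·27 + 77/162·1 = 1/4 ✓
b·(c∘Ac): (-1/99)·99/16 + 77/162·243/616 = 1/8 ✓
b·Ac²: (-1/99)·(-429/224) + 77/162·1161/8624 = 1/12 ✓
b·A²c: 77/162·27/308 = 1/24 ✓; 4 stages ⇒ order 4.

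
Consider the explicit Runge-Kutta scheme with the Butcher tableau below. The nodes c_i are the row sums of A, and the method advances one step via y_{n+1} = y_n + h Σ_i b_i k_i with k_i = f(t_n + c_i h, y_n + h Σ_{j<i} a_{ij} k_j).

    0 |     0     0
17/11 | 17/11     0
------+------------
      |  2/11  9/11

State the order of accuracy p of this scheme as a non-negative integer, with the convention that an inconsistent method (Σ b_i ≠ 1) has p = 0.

b = (2/11, 9/11)
c = (0, 17/11)
Σ b_i: 2/11·1 + 9/11·1 = 1 ✓
b·c: 9/11·17/11 = 153/121 ≠ 1/2 ⇒ order 1.

1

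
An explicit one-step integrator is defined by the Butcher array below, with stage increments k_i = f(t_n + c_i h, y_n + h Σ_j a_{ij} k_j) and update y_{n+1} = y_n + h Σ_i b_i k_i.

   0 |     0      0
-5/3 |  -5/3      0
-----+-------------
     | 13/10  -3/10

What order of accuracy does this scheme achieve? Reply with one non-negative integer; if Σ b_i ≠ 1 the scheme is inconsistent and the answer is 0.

2

b = (13/10, -3/10)
c = (0, -5/3)
Σ b_i: 13/10·1 + (-3/10)·1 = 1 ✓
b·c: (-3/10)·(-5/3) = 1/2 ✓; 2 stages ⇒ order 2.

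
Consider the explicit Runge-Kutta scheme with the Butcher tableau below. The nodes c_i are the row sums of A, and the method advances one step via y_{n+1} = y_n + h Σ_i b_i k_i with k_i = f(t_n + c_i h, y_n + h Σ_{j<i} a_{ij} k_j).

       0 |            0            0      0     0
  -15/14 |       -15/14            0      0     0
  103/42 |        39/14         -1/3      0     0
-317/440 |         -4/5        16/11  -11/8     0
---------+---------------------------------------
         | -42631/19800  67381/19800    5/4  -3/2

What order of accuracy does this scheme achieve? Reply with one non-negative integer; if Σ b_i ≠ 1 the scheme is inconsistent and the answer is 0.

2

b = (-42631/19800, 67381/19800, 5/4, -3/2)
c = (0, -15/14, 103/42, -317/440)
Ac = (0, 0, 5/14, -18223/3696)
Σ b_i: (-42631/19800)·1 + 67381/19800·1 + 5/4·1 + (-3/2)·1 = 1 ✓
b·c: 67381/19800·(-15/14) + 5/4·103/42 + (-3/2)·(-317/440) = 1/2 ✓
b·c²: 67381/19800·225/196 + 5/4·10609/1764 + (-3/2)·100489/193600 = 1817813953/170755200 ≠ 1/3 ⇒ order 2.
b·Ac: 5/4·5/14 + (-3/2)·(-18223/3696) = 19323/2464 ≠ 1/6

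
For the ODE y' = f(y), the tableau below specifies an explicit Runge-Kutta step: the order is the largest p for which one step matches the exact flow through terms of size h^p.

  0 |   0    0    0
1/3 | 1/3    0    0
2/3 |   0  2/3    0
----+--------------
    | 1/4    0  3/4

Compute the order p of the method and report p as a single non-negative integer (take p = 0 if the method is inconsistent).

b = (1/4, 0, 3/4)
c = (0, 1/3, 2/3)
Ac = (0, 0, 2/9)
Σ b_i: 1/4·1 + 3/4·1 = 1 ✓
b·c: 3/4·2/3 = 1/2 ✓
b·c²: 3/4·4/9 = 1/3 ✓
b·Ac: 3/4·2/9 = 1/6 ✓; 3 stages ⇒ order 3.

3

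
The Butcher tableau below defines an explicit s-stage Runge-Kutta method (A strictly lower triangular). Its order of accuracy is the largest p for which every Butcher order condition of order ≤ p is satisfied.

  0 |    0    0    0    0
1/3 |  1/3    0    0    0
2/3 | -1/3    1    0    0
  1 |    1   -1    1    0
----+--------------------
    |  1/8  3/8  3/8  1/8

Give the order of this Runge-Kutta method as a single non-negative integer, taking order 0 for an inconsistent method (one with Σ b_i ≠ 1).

b = (1/8, 3/8, 3/8, 1/8)
c = (0, 1/3, 2/3, 1)
Ac = (0, 0, 1/3, 1/3)
Σ b_i: 1/8·1 + 3/8·1 + 3/8·1 + 1/8·1 = 1 ✓
b·c: 3/8·1/3 + 3/8·2/3 + 1/8·1 = 1/2 ✓
b·c²: 3/8·1/9 + 3/8·4/9 + 1/8·1 = 1/3 ✓
b·Ac: 3/8·1/3 + 1/8·1/3 = 1/6 ✓
b·c³: 3/8·1/27 + 3/8·8/27 + 1/8·1 = 1/4 ✓
b·(c∘Ac): 3/8·2/9 + 1/8·1/3 = 1/8 ✓
b·Ac²: 3/8·1/9 + 1/8·1/3 = 1/12 ✓
b·A²c: 1/8·1/3 = 1/24 ✓; 4 stages ⇒ order 4.

4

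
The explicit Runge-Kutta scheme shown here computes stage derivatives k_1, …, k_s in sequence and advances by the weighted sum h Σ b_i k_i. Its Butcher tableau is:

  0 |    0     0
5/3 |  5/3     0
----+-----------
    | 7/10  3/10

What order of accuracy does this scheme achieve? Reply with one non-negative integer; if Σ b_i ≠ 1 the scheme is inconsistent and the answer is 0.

b = (7/10, 3/10)
c = (0, 5/3)
Σ b_i: 7/10·1 + 3/10·1 = 1 ✓
b·c: 3/10·5/3 = 1/2 ✓; 2 stages ⇒ order 2.

2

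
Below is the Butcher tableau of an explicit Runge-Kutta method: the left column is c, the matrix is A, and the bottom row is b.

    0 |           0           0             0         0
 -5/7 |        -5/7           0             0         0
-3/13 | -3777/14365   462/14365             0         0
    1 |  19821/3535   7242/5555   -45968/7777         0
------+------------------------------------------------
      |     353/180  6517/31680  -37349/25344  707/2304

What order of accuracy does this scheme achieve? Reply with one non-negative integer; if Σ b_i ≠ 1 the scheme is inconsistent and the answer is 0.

b = (353/180, 6517/31680, -37349/25344, 707/2304)
c = (0, -5/7, -3/13, 1)
Ac = (0, 0, -66/2873, 306/707)
Σ b_i: 353/180·1 + 6517/31680·1 + (-37349/25344)·1 + 707/2304·1 = 1 ✓
b·c: 6517/31680·(-5/7) + (-37349/25344)·(-3/13) + 707/2304·1 = 1/2 ✓
b·c²: 6517/31680·25/49 + (-37349/25344)·9/169 + 707/2304·1 = 1/3 ✓
b·Ac: (-37349/25344)·(-66/2873) + 707/2304·306/707 = 1/6 ✓
b·c³: 6517/31680·(-125/343) + (-37349/25344)·(-27/2197) + 707/2304·1 = 1/4 ✓
b·(c∘Ac): (-37349/25344)·198/37349 + 707/2304·306/707 = 1/8 ✓
b·Ac²: (-37349/25344)·330/20111 + 707/2304·1734/4949 = 1/12 ✓
b·A²c: 707/2304·96/707 = 1/24 ✓; 4 stages ⇒ order 4.

4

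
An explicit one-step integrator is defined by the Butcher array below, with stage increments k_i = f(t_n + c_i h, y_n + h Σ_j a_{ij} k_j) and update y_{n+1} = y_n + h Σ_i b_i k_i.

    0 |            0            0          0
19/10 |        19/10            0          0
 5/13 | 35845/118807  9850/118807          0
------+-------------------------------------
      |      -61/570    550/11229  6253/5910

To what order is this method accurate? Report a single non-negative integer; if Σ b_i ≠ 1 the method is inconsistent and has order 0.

b = (-61/570, 550/11229, 6253/5910)
c = (0, 19/10, 5/13)
Ac = (0, 0, 985/6253)
Σ b_i: (-61/570)·1 + 550/11229·1 + 6253/5910·1 = 1 ✓
b·c: 550/11229·19/10 + 6253/5910·5/13 = 1/2 ✓
b·c²: 550/11229·361/100 + 6253/5910·25/169 = 1/3 ✓
b·Ac: 6253/5910·985/6253 = 1/6 ✓; 3 stages ⇒ order 3.

3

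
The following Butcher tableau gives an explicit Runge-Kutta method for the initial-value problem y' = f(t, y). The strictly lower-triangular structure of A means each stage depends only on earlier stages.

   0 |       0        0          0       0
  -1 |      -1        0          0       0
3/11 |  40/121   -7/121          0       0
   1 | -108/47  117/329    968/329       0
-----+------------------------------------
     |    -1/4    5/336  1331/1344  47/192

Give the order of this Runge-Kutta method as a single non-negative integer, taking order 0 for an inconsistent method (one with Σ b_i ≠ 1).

b = (-1/4, 5/336, 1331/1344, 47/192)
c = (0, -1, 3/11, 1)
Ac = (0, 0, 7/121, 21/47)
Σ b_i: (-1/4)·1 + 5/336·1 + 1331/1344·1 + 47/192·1 = 1 ✓
b·c: 5/336·(-1) + 1331/1344·3/11 + 47/192·1 = 1/2 ✓
b·c²: 5/336·1 + 1331/1344·9/121 + 47/192·1 = 1/3 ✓
b·Ac: 1331/1344·7/121 + 47/192·21/47 = 1/6 ✓
b·c³: 5/336·(-1) + 1331/1344·27/1331 + 47/192·1 = 1/4 ✓
b·(c∘Ac): 1331/1344·21/1331 + 47/192·21/47 = 1/8 ✓
b·Ac²: 1331/1344·(-7/121) + 47/192·27/47 = 1/12 ✓
b·A²c: 47/192·8/47 = 1/24 ✓; 4 stages ⇒ order 4.

4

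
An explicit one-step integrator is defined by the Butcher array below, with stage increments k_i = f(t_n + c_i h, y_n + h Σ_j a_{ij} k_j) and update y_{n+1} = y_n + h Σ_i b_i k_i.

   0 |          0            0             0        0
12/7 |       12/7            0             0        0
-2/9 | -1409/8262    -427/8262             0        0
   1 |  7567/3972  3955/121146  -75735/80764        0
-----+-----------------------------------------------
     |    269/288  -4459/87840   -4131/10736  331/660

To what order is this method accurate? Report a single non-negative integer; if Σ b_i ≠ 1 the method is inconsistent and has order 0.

b = (269/288, -4459/87840, -4131/10736, 331/660)
c = (0, 12/7, -2/9, 1)
Ac = (0, 0, -122/1377, 175/662)
Σ b_i: 269/288·1 + (-4459/87840)·1 + (-4131/10736)·1 + 331/660·1 = 1 ✓
b·c: (-4459/87840)·12/7 + (-4131/10736)·(-2/9) + 331/660·1 = 1/2 ✓
b·c²: (-4459/87840)·144/49 + (-4131/10736)·4/81 + 331/660·1 = 1/3 ✓
b·Ac: (-4131/10736)·(-122/1377) + 331/660·175/662 = 1/6 ✓
b·c³: (-4459/87840)·1728/343 + (-4131/10736)·(-8/729) + 331/660·1 = 1/4 ✓
b·(c∘Ac): (-4131/10736)·244/12393 + 331/660·175/662 = 1/8 ✓
b·Ac²: (-4131/10736)·(-488/3213) + 331/660·115/2317 = 1/12 ✓
b·A²c: 331/660·55/662 = 1/24 ✓; 4 stages ⇒ order 4.

4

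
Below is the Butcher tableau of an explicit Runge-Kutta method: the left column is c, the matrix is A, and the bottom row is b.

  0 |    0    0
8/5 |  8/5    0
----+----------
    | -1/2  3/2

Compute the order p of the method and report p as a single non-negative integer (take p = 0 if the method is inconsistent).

1

b = (-1/2, 3/2)
c = (0, 8/5)
Σ b_i: (-1/2)·1 + 3/2·1 = 1 ✓
b·c: 3/2·8/5 = 12/5 ≠ 1/2 ⇒ order 1.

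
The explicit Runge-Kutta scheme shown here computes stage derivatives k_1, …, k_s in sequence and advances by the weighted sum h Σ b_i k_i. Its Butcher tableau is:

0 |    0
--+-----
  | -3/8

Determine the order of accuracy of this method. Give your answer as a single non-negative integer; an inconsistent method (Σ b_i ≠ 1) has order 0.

0

b = (-3/8)
c = (0)
Σ b_i: (-3/8)·1 = -3/8 ≠ 1 ⇒ order 0.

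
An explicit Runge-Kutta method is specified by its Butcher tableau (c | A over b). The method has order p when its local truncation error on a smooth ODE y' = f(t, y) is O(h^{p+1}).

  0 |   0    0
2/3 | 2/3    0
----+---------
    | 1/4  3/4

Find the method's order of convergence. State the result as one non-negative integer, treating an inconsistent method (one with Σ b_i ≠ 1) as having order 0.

2

b = (1/4, 3/4)
c = (0, 2/3)
Σ b_i: 1/4·1 + 3/4·1 = 1 ✓
b·c: 3/4·2/3 = 1/2 ✓; 2 stages ⇒ order 2.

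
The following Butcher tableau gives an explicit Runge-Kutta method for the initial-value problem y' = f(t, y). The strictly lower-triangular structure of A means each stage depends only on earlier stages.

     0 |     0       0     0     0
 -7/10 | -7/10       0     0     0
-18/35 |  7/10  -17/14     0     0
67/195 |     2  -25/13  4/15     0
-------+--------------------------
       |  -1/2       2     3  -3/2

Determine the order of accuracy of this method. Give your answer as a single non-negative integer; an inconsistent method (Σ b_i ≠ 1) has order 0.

0

b = (-1/2, 2, 3, -3/2)
c = (0, -7/10, -18/35, 67/195)
Ac = (0, 0, 17/20, 5501/4550)
Σ b_i: (-1/2)·1 + 2·1 + 3·1 + (-3/2)·1 = 3 ≠ 1 ⇒ order 0.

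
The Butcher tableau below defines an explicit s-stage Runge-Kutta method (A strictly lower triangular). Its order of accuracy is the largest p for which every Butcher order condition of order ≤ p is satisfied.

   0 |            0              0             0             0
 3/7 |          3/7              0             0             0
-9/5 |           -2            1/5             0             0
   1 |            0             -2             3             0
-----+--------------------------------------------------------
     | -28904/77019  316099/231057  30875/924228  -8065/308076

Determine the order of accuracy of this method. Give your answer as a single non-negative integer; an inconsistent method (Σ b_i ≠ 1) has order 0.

b = (-28904/77019, 316099/231057, 30875/924228, -8065/308076)
c = (0, 3/7, -9/5, 1)
Ac = (0, 0, 3/35, -219/35)
Σ b_i: (-28904/77019)·1 + 316099/231057·1 + 30875/924228·1 + (-8065/308076)·1 = 1 ✓
b·c: 316099/231057·3/7 + 30875/924228·(-9/5) + (-8065/308076)·1 = 1/2 ✓
b·c²: 316099/231057·9/49 + 30875/924228·81/25 + (-8065/308076)·1 = 1/3 ✓
b·Ac: 30875/924228·3/35 + (-8065/308076)·(-219/35) = 1/6 ✓
b·c³: 316099/231057·27/343 + 30875/924228·(-729/125) + (-8065/308076)·1 = -122183/1078266 ≠ 1/4 ⇒ order 3.
b·(c∘Ac): 30875/924228·(-27/175) + (-8065/308076)·(-219/35) = 4073/25673 ≠ 1/8
b·Ac²: 30875/924228·9/245 + (-8065/308076)·11457/1225 = -218899/898555 ≠ 1/12
b·A²c: (-8065/308076)·9/35 = -4839/718844 ≠ 1/24

3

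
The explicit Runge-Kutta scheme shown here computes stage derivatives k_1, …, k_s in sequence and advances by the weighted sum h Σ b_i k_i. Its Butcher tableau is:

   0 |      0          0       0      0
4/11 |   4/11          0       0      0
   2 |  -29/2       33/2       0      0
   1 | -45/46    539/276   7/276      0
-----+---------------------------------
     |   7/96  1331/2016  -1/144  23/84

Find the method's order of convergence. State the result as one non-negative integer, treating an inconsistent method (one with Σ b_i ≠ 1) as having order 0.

4

b = (7/96, 1331/2016, -1/144, 23/84)
c = (0, 4/11, 2, 1)
Ac = (0, 0, 6, 35/46)
Σ b_i: 7/96·1 + 1331/2016·1 + (-1/144)·1 + 23/84·1 = 1 ✓
b·c: 1331/2016·4/11 + (-1/144)·2 + 23/84·1 = 1/2 ✓
b·c²: 1331/2016·16/121 + (-1/144)·4 + 23/84·1 = 1/3 ✓
b·Ac: (-1/144)·6 + 23/84·35/46 = 1/6 ✓
b·c³: 1331/2016·64/1331 + (-1/144)·8 + 23/84·1 = 1/4 ✓
b·(c∘Ac): (-1/144)·12 + 23/84·35/46 = 1/8 ✓
b·Ac²: (-1/144)·24/11 + 23/84·91/253 = 1/12 ✓
b·A²c: 23/84·7/46 = 1/24 ✓; 4 stages ⇒ order 4.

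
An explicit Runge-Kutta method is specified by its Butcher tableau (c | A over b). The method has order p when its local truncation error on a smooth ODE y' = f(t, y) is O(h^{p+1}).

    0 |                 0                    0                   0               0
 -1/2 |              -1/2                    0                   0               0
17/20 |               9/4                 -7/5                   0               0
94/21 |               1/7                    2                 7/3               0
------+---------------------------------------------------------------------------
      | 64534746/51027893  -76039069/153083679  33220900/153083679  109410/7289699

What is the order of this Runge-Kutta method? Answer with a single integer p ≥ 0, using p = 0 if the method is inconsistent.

b = (64534746/51027893, -76039069/153083679, 33220900/153083679, 109410/7289699)
c = (0, -1/2, 17/20, 94/21)
Ac = (0, 0, 7/10, 59/60)
Σ b_i: 64534746/51027893·1 + (-76039069/153083679)·1 + 33220900/153083679·1 + 109410/7289699·1 = 1 ✓
b·c: (-76039069/153083679)·(-1/2) + 33220900/153083679·17/20 + 109410/7289699·94/21 = 1/2 ✓
b·c²: (-76039069/153083679)·1/4 + 33220900/153083679·289/400 + 109410/7289699·8836/441 = 1/3 ✓
b·Ac: 33220900/153083679·7/10 + 109410/7289699·59/60 = 1/6 ✓
b·c³: (-76039069/153083679)·(-1/8) + 33220900/153083679·4913/8000 + 109410/7289699·830584/9261 = 396430614847/257180580720 ≠ 1/4 ⇒ order 3.
b·(c∘Ac): 33220900/153083679·119/200 + 109410/7289699·2773/630 = 2845673/14579398 ≠ 1/8
b·Ac²: 33220900/153083679·(-7/20) + 109410/7289699·2623/1200 = -37743557/874763880 ≠ 1/12
b·A²c: 109410/7289699·49/30 = 178703/7289699 ≠ 1/24

3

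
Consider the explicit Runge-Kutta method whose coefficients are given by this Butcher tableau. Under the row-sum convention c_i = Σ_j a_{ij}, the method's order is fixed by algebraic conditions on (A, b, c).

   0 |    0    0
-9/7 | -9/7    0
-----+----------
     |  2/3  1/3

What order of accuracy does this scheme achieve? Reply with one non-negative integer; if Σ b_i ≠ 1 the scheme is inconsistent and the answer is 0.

b = (2/3, 1/3)
c = (0, -9/7)
Σ b_i: 2/3·1 + 1/3·1 = 1 ✓
b·c: 1/3·(-9/7) = -3/7 ≠ 1/2 ⇒ order 1.

1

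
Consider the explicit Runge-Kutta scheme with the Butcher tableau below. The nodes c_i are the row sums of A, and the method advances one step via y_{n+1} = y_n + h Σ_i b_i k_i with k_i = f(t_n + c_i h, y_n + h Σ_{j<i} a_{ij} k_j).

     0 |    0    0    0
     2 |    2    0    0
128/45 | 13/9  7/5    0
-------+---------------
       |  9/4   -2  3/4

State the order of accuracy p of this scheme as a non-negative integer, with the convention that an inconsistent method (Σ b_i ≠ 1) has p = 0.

1

b = (9/4, -2, 3/4)
c = (0, 2, 128/45)
Ac = (0, 0, 14/5)
Σ b_i: 9/4·1 + (-2)·1 + 3/4·1 = 1 ✓
b·c: (-2)·2 + 3/4·128/45 = -28/15 ≠ 1/2 ⇒ order 1.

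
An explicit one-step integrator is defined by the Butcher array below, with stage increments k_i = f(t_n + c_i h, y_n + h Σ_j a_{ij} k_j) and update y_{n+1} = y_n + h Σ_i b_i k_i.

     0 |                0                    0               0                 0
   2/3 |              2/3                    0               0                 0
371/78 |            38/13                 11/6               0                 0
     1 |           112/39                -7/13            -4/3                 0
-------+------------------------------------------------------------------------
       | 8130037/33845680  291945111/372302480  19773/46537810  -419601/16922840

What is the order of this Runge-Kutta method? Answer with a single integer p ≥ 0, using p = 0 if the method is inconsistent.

b = (8130037/33845680, 291945111/372302480, 19773/46537810, -419601/16922840)
c = (0, 2/3, 371/78, 1)
Ac = (0, 0, 11/9, -784/117)
Σ b_i: 8130037/33845680·1 + 291945111/372302480·1 + 19773/46537810·1 + (-419601/16922840)·1 = 1 ✓
b·c: 291945111/372302480·2/3 + 19773/46537810·371/78 + (-419601/16922840)·1 = 1/2 ✓
b·c²: 291945111/372302480·4/9 + 19773/46537810·137641/6084 + (-419601/16922840)·1 = 1/3 ✓
b·Ac: 19773/46537810·11/9 + (-419601/16922840)·(-784/117) = 1/6 ✓
b·c³: 291945111/372302480·8/27 + 19773/46537810·51064811/474552 + (-419601/16922840)·1 = 77148521/304611120 ≠ 1/4 ⇒ order 3.
b·(c∘Ac): 19773/46537810·4081/702 + (-419601/16922840)·(-784/117) = 4280227/25384260 ≠ 1/8
b·Ac²: 19773/46537810·22/27 + (-419601/16922840)·(-138733/4563) = 135755801/179997480 ≠ 1/12
b·A²c: (-419601/16922840)·(-44/27) = 139867/3461490 ≠ 1/24

3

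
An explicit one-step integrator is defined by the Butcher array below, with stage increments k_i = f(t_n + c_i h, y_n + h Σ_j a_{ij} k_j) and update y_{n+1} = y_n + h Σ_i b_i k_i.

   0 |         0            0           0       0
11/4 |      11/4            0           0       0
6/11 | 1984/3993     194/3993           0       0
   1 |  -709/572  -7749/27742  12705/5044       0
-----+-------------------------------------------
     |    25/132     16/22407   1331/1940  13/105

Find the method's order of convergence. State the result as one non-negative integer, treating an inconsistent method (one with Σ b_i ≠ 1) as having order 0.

b = (25/132, 16/22407, 1331/1940, 13/105)
c = (0, 11/4, 6/11, 1)
Ac = (0, 0, 97/726, 63/104)
Σ b_i: 25/132·1 + 16/22407·1 + 1331/1940·1 + 13/105·1 = 1 ✓
b·c: 16/22407·11/4 + 1331/1940·6/11 + 13/105·1 = 1/2 ✓
b·c²: 16/22407·121/16 + 1331/1940·36/121 + 13/105·1 = 1/3 ✓
b·Ac: 1331/1940·97/726 + 13/105·63/104 = 1/6 ✓
b·c³: 16/22407·1331/64 + 1331/1940·216/1331 + 13/105·1 = 1/4 ✓
b·(c∘Ac): 1331/1940·97/1331 + 13/105·63/104 = 1/8 ✓
b·Ac²: 1331/1940·97/264 + 13/105·(-567/416) = 1/12 ✓
b·A²c: 13/105·35/104 = 1/24 ✓; 4 stages ⇒ order 4.

4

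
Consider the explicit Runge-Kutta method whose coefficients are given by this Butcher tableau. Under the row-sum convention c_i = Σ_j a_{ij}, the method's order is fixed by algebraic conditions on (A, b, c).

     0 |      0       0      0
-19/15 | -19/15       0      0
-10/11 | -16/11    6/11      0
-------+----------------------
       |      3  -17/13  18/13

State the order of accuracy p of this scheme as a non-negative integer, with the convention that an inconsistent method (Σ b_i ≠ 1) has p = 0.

0

b = (3, -17/13, 18/13)
c = (0, -19/15, -10/11)
Ac = (0, 0, -38/55)
Σ b_i: 3·1 + (-17/13)·1 + 18/13·1 = 40/13 ≠ 1 ⇒ order 0.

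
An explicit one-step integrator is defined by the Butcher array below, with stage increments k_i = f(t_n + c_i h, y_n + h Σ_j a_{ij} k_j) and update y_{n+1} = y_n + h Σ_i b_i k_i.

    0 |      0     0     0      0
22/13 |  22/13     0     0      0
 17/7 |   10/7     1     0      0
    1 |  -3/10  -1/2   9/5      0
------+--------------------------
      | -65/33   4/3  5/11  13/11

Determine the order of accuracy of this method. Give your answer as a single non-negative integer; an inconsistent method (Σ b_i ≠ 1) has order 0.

1

b = (-65/33, 4/3, 5/11, 13/11)
c = (0, 22/13, 17/7, 1)
Ac = (0, 0, 22/13, 1604/455)
Σ b_i: (-65/33)·1 + 4/3·1 + 5/11·1 + 13/11·1 = 1 ✓
b·c: 4/3·22/13 + 5/11·17/7 + 13/11·1 = 1240/273 ≠ 1/2 ⇒ order 1.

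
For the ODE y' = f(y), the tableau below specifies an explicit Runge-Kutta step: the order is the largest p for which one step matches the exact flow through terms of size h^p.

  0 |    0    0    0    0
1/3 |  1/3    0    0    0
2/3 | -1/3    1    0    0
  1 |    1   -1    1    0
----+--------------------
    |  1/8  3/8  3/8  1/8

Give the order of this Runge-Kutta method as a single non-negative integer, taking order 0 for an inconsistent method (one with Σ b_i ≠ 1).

4

b = (1/8, 3/8, 3/8, 1/8)
c = (0, 1/3, 2/3, 1)
Ac = (0, 0, 1/3, 1/3)
Σ b_i: 1/8·1 + 3/8·1 + 3/8·1 + 1/8·1 = 1 ✓
b·c: 3/8·1/3 + 3/8·2/3 + 1/8·1 = 1/2 ✓
b·c²: 3/8·1/9 + 3/8·4/9 + 1/8·1 = 1/3 ✓
b·Ac: 3/8·1/3 + 1/8·1/3 = 1/6 ✓
b·c³: 3/8·1/27 + 3/8·8/27 + 1/8·1 = 1/4 ✓
b·(c∘Ac): 3/8·2/9 + 1/8·1/3 = 1/8 ✓
b·Ac²: 3/8·1/9 + 1/8·1/3 = 1/12 ✓
b·A²c: 1/8·1/3 = 1/24 ✓; 4 stages ⇒ order 4.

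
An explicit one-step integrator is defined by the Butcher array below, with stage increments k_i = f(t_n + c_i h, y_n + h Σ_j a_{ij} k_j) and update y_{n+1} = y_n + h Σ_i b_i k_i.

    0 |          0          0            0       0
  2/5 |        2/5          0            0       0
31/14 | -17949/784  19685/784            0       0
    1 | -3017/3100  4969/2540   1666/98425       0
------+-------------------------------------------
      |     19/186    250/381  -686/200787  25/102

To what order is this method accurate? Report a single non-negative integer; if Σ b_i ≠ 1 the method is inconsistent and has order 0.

4

b = (19/186, 250/381, -686/200787, 25/102)
c = (0, 2/5, 31/14, 1)
Ac = (0, 0, 3937/392, 41/50)
Σ b_i: 19/186·1 + 250/381·1 + (-686/200787)·1 + 25/102·1 = 1 ✓
b·c: 250/381·2/5 + (-686/200787)·31/14 + 25/102·1 = 1/2 ✓
b·c²: 250/381·4/25 + (-686/200787)·961/196 + 25/102·1 = 1/3 ✓
b·Ac: (-686/200787)·3937/392 + 25/102·41/50 = 1/6 ✓
b·c³: 250/381·8/125 + (-686/200787)·29791/2744 + 25/102·1 = 1/4 ✓
b·(c∘Ac): (-686/200787)·122047/5488 + 25/102·41/50 = 1/8 ✓
b·Ac²: (-686/200787)·3937/980 + 25/102·99/250 = 1/12 ✓
b·A²c: 25/102·17/100 = 1/24 ✓; 4 stages ⇒ order 4.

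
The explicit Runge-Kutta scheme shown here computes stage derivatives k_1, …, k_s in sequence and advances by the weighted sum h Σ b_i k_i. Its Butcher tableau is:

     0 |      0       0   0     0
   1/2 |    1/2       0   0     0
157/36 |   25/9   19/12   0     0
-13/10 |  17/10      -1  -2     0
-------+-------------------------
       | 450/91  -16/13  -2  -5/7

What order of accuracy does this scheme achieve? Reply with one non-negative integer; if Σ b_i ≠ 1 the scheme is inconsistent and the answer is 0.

1

b = (450/91, -16/13, -2, -5/7)
c = (0, 1/2, 157/36, -13/10)
Ac = (0, 0, 19/24, -83/9)
Σ b_i: 450/91·1 + (-16/13)·1 + (-2)·1 + (-5/7)·1 = 1 ✓
b·c: (-16/13)·1/2 + (-2)·157/36 + (-5/7)·(-13/10) = -6887/819 ≠ 1/2 ⇒ order 1.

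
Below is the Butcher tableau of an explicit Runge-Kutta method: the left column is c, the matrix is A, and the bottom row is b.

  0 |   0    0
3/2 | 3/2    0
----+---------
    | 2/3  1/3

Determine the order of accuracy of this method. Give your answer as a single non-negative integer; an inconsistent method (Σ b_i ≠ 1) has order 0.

2

b = (2/3, 1/3)
c = (0, 3/2)
Σ b_i: 2/3·1 + 1/3·1 = 1 ✓
b·c: 1/3·3/2 = 1/2 ✓; 2 stages ⇒ order 2.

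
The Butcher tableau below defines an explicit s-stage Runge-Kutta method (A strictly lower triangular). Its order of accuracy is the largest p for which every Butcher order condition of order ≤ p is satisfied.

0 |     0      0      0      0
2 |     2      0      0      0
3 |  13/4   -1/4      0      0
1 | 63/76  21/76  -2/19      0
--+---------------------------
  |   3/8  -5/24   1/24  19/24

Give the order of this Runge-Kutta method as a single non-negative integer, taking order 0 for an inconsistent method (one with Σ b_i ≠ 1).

4

b = (3/8, -5/24, 1/24, 19/24)
c = (0, 2, 3, 1)
Ac = (0, 0, -1/2, 9/38)
Σ b_i: 3/8·1 + (-5/24)·1 + 1/24·1 + 19/24·1 = 1 ✓
b·c: (-5/24)·2 + 1/24·3 + 19/24·1 = 1/2 ✓
b·c²: (-5/24)·4 + 1/24·9 + 19/24·1 = 1/3 ✓
b·Ac: 1/24·(-1/2) + 19/24·9/38 = 1/6 ✓
b·c³: (-5/24)·8 + 1/24·27 + 19/24·1 = 1/4 ✓
b·(c∘Ac): 1/24·(-3/2) + 19/24·9/38 = 1/8 ✓
b·Ac²: 1/24·(-1) + 19/24·3/19 = 1/12 ✓
b·A²c: 19/24·1/19 = 1/24 ✓; 4 stages ⇒ order 4.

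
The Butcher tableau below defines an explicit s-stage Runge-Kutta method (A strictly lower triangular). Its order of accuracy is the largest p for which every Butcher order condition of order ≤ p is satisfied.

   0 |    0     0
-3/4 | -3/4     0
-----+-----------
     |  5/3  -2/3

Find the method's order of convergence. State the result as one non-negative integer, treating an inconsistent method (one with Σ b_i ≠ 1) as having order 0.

b = (5/3, -2/3)
c = (0, -3/4)
Σ b_i: 5/3·1 + (-2/3)·1 = 1 ✓
b·c: (-2/3)·(-3/4) = 1/2 ✓; 2 stages ⇒ order 2.

2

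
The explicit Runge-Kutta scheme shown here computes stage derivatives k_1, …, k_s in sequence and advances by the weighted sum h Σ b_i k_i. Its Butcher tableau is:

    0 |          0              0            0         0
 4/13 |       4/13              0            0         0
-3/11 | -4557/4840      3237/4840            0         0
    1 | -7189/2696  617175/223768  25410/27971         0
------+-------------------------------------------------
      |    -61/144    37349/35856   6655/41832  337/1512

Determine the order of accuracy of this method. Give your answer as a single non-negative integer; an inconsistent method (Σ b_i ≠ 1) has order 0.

b = (-61/144, 37349/35856, 6655/41832, 337/1512)
c = (0, 4/13, -3/11, 1)
Ac = (0, 0, 249/1210, 405/674)
Σ b_i: (-61/144)·1 + 37349/35856·1 + 6655/41832·1 + 337/1512·1 = 1 ✓
b·c: 37349/35856·4/13 + 6655/41832·(-3/11) + 337/1512·1 = 1/2 ✓
b·c²: 37349/35856·16/169 + 6655/41832·9/121 + 337/1512·1 = 1/3 ✓
b·Ac: 6655/41832·249/1210 + 337/1512·405/674 = 1/6 ✓
b·c³: 37349/35856·64/2197 + 6655/41832·(-27/1331) + 337/1512·1 = 1/4 ✓
b·(c∘Ac): 6655/41832·(-747/13310) + 337/1512·405/674 = 1/8 ✓
b·Ac²: 6655/41832·498/7865 + 337/1512·1440/4381 = 1/12 ✓
b·A²c: 337/1512·63/337 = 1/24 ✓; 4 stages ⇒ order 4.

4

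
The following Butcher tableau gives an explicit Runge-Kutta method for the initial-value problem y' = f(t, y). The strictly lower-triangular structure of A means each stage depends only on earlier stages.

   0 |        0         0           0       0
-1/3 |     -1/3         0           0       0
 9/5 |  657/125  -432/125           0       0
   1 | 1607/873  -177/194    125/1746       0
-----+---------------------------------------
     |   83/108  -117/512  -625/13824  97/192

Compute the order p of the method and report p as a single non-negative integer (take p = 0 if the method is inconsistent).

b = (83/108, -117/512, -625/13824, 97/192)
c = (0, -1/3, 9/5, 1)
Ac = (0, 0, 144/125, 42/97)
Σ b_i: 83/108·1 + (-117/512)·1 + (-625/13824)·1 + 97/192·1 = 1 ✓
b·c: (-117/512)·(-1/3) + (-625/13824)·9/5 + 97/192·1 = 1/2 ✓
b·c²: (-117/512)·1/9 + (-625/13824)·81/25 + 97/192·1 = 1/3 ✓
b·Ac: (-625/13824)·144/125 + 97/192·42/97 = 1/6 ✓
b·c³: (-117/512)·(-1/27) + (-625/13824)·729/125 + 97/192·1 = 1/4 ✓
b·(c∘Ac): (-625/13824)·1296/625 + 97/192·42/97 = 1/8 ✓
b·Ac²: (-625/13824)·(-48/125) + 97/192·38/291 = 1/12 ✓
b·A²c: 97/192·8/97 = 1/24 ✓; 4 stages ⇒ order 4.

4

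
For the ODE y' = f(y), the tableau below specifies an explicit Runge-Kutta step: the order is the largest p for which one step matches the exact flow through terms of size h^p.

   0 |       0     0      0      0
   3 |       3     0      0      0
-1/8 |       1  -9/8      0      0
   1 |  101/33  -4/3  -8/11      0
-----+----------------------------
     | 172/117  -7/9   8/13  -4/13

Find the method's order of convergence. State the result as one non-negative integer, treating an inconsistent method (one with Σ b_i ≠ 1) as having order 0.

b = (172/117, -7/9, 8/13, -4/13)
c = (0, 3, -1/8, 1)
Ac = (0, 0, -27/8, -43/11)
Σ b_i: 172/117·1 + (-7/9)·1 + 8/13·1 + (-4/13)·1 = 1 ✓
b·c: (-7/9)·3 + 8/13·(-1/8) + (-4/13)·1 = -106/39 ≠ 1/2 ⇒ order 1.

1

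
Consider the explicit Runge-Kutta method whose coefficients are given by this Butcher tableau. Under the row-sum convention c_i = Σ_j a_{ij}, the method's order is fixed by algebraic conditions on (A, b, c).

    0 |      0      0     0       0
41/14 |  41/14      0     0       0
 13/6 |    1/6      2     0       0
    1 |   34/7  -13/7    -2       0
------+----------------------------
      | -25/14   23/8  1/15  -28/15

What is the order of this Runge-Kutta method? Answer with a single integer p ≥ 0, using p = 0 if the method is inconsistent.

0

b = (-25/14, 23/8, 1/15, -28/15)
c = (0, 41/14, 13/6, 1)
Ac = (0, 0, 41/7, -2873/294)
Σ b_i: (-25/14)·1 + 23/8·1 + 1/15·1 + (-28/15)·1 = -199/280 ≠ 1 ⇒ order 0.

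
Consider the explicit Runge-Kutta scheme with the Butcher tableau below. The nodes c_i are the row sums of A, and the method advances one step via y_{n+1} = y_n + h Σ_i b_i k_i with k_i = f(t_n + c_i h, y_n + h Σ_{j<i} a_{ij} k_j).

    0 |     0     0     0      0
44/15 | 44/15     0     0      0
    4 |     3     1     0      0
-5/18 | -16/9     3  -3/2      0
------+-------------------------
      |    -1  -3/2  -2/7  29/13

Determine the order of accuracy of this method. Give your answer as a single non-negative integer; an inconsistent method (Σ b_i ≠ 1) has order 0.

b = (-1, -3/2, -2/7, 29/13)
c = (0, 44/15, 4, -5/18)
Ac = (0, 0, 44/15, 14/5)
Σ b_i: (-1)·1 + (-3/2)·1 + (-2/7)·1 + 29/13·1 = -101/182 ≠ 1 ⇒ order 0.

0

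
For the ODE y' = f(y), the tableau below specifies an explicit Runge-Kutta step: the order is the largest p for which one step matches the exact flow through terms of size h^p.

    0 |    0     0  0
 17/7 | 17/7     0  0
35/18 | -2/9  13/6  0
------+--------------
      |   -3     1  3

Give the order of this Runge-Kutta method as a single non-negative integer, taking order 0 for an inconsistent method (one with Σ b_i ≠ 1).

b = (-3, 1, 3)
c = (0, 17/7, 35/18)
Ac = (0, 0, 221/42)
Σ b_i: (-3)·1 + 1·1 + 3·1 = 1 ✓
b·c: 1·17/7 + 3·35/18 = 347/42 ≠ 1/2 ⇒ order 1.

1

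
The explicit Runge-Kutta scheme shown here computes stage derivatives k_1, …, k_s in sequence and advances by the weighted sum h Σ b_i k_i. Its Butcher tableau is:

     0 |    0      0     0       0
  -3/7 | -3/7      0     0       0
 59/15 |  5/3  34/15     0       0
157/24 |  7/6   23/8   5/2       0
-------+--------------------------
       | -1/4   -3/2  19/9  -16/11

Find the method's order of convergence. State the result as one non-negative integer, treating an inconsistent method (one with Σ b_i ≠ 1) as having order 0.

b = (-1/4, -3/2, 19/9, -16/11)
c = (0, -3/7, 59/15, 157/24)
Ac = (0, 0, -34/35, 1445/168)
Σ b_i: (-1/4)·1 + (-3/2)·1 + 19/9·1 + (-16/11)·1 = -433/396 ≠ 1 ⇒ order 0.

0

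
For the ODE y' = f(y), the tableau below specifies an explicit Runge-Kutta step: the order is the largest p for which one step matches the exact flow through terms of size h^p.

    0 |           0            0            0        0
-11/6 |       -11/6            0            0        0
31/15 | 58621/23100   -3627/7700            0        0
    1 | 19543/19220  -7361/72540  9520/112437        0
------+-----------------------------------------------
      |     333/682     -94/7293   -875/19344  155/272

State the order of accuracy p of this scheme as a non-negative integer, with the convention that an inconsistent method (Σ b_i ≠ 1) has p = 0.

4

b = (333/682, -94/7293, -875/19344, 155/272)
c = (0, -11/6, 31/15, 1)
Ac = (0, 0, 1209/1400, 1343/3720)
Σ b_i: 333/682·1 + (-94/7293)·1 + (-875/19344)·1 + 155/272·1 = 1 ✓
b·c: (-94/7293)·(-11/6) + (-875/19344)·31/15 + 155/272·1 = 1/2 ✓
b·c²: (-94/7293)·121/36 + (-875/19344)·961/225 + 155/272·1 = 1/3 ✓
b·Ac: (-875/19344)·1209/1400 + 155/272·1343/3720 = 1/6 ✓
b·c³: (-94/7293)·(-1331/216) + (-875/19344)·29791/3375 + 155/272·1 = 1/4 ✓
b·(c∘Ac): (-875/19344)·12493/7000 + 155/272·1343/3720 = 1/8 ✓
b·Ac²: (-875/19344)·(-4433/2800) + 155/272·51/2480 = 1/12 ✓
b·A²c: 155/272·34/465 = 1/24 ✓; 4 stages ⇒ order 4.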